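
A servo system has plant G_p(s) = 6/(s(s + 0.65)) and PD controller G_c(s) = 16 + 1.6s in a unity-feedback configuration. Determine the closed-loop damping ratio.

Forward path: (16 + 1.6s)·6/(s(s+0.65)). The closed-loop characteristic equation is s² + (0.65 + 6·1.6)s + 6·16 = 0.
That is s² + 10.25s + 96 = 0, so ω_n = 9.798 rad/s and ζ = 10.25/(2·9.798) = 0.5231.

ζ = 0.523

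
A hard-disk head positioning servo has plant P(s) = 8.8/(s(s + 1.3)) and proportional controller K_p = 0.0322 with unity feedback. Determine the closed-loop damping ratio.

With unity feedback the closed-loop characteristic equation is s² + 1.3s + 0.0322·8.8 = s² + 1.3s + 0.2834 = 0.
So ω_n² = 0.2834 ⇒ ω_n = 0.5323 rad/s, and ζ = 1.3/(2ω_n) = 1.22.

ζ = 1.22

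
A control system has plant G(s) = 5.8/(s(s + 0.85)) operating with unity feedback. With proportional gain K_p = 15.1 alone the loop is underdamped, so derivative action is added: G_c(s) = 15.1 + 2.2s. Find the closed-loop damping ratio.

ζ = 0.727

Forward path: (15.1 + 2.2s)·5.8/(s(s+0.85)). The closed-loop characteristic equation is s² + (0.85 + 5.8·2.2)s + 5.8·15.1 = 0.
That is s² + 13.61s + 87.58 = 0, so ω_n = 9.358 rad/s and ζ = 13.61/(2·9.358) = 0.7272.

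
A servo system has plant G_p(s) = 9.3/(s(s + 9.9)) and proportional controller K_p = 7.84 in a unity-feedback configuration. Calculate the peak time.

Closed-loop characteristic equation: s² + 9.9s + 72.91 = 0, so ω_n = 8.539 rad/s and ζ = 9.9/(2·8.539) = 0.5797.
Damped frequency ω_d = ω_n√(1−ζ²) = 6.958 rad/s, so peak time T_p = π/ω_d = 0.452 s.

T_p = 0.452 s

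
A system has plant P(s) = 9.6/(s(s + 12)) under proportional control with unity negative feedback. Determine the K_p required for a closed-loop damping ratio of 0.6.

K_p = 10.4

Closed-loop characteristic equation: s² + 12s + K_p·9.6 = 0.
So ω_n = √(9.6K_p) and 2ζω_n = 12, giving ζ = 12/(2√(9.6K_p)).
Setting ζ = 0.6: √(9.6K_p) = 12/(2·0.6) = 10, so K_p = 100/9.6 = 10.4.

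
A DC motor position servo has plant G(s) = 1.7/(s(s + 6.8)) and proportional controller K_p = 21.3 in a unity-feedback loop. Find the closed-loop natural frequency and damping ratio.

ω_n = 6.02 rad/s, ζ = 0.565

With unity feedback the closed-loop characteristic equation is s² + 6.8s + 21.3·1.7 = s² + 6.8s + 36.21 = 0.
Matching s² + 2ζω_n s + ω_n²: ω_n = √36.21 = 6.017 rad/s and 2ζω_n = 6.8, so ζ = 6.8/(2·6.017) = 0.565.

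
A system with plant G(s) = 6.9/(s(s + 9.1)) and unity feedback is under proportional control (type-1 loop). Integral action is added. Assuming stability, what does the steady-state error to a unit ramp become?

The integrator raises the loop to type 2, so K_v → ∞ and e_ss to a ramp is zero.

0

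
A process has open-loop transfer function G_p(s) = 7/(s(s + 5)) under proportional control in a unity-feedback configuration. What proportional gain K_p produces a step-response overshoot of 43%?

From %OS = 100·exp(−πζ/√(1−ζ²)) = 43%, ζ = −ln(0.43)/√(π²+ln²(0.43)) = 0.2594.
Characteristic equation s² + 5s + 7K_p = 0 gives ζ = 5/(2√(7K_p)).
Setting ζ = 0.2594: √(7K_p) = 5/(2·0.2594) = 9.636, so K_p = 92.85/7 = 13.3.

K_p = 13.3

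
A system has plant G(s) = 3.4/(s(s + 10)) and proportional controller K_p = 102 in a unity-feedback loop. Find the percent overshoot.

41.7%

Closed-loop characteristic equation: s² + 10s + 346.8 = 0, so ω_n = 18.62 rad/s and ζ = 10/(2·18.62) = 0.2685.
%OS = 100·exp(−πζ/√(1−ζ²)) = 100·exp(−π·0.2685/√0.9279) = 41.7%.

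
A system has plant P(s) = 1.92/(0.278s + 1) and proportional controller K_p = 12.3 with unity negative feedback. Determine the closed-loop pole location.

s = -88.55

Closed loop: T(s) = K_p·P/(1+K_p·P) = 23.62/(0.278s + 1 + 23.62), with pole at s = −(1 + 23.62)/0.278 = −88.55.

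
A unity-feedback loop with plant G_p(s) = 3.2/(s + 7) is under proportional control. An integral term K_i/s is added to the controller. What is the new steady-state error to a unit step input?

Adding integral action puts a pole at s = 0 in the forward path, raising the system type to 1; a type-1 loop has zero steady-state error to a step.

0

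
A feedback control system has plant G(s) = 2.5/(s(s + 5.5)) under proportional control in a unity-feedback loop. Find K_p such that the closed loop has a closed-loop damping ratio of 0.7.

K_p = 6.17

Closed-loop characteristic equation: s² + 5.5s + K_p·2.5 = 0.
So ω_n = √(2.5K_p) and 2ζω_n = 5.5, giving ζ = 5.5/(2√(2.5K_p)).
Setting ζ = 0.7: √(2.5K_p) = 5.5/(2·0.7) = 3.929, so K_p = 15.43/2.5 = 6.17.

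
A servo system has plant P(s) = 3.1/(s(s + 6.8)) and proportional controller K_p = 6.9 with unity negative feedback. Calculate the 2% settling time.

From 1 + K_pP(s) = 0: s² + 6.8s + 21.39 = 0 ⇒ ω_n = 4.625, ζ = 0.7351.
2% settling time T_s ≈ 4/(ζω_n) = 4/3.4 = 1.18 s.

T_s ≈ 1.18 s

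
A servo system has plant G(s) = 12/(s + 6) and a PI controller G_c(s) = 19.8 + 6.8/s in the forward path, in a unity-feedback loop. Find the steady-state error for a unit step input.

The open loop G_c(s)G(s) has a pole at the origin (type 1), so the static position error constant is infinite and e_ss = 1/(1+∞) = 0.

0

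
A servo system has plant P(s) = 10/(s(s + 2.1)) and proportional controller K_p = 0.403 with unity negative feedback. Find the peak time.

T_p = 1.84 s

The closed-loop denominator s² + 2.1s + 4.03 gives ω_n = √4.03 = 2.007 and ζ = 2.1/(2ω_n) = 0.523.
Damped frequency ω_d = ω_n√(1−ζ²) = 1.711 rad/s, so peak time T_p = π/ω_d = 1.84 s.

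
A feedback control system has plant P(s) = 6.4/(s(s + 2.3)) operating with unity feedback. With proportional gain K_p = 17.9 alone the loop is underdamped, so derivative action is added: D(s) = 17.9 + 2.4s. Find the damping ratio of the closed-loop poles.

ζ = 0.825

Forward path: (17.9 + 2.4s)·6.4/(s(s+2.3)). The closed-loop characteristic equation is s² + (2.3 + 6.4·2.4)s + 6.4·17.9 = 0.
That is s² + 17.66s + 114.6 = 0, so ω_n = 10.7 rad/s and ζ = 17.66/(2·10.7) = 0.825.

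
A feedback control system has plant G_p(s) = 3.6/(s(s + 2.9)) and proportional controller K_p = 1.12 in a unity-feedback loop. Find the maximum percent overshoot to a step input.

From 1 + K_pG_p(s) = 0: s² + 2.9s + 4.032 = 0 ⇒ ω_n = 2.008, ζ = 0.7221.
%OS = 100·exp(−πζ/√(1−ζ²)) = 100·exp(−π·0.7221/√0.4785) = 3.77%.

3.77%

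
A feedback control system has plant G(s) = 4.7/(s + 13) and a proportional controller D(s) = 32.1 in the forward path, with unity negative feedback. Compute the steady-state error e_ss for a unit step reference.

The loop is type 0. Static position error constant K_pos = D(0)·G(0) = 32.1·0.3615 = 11.61.
Steady-state error to a unit step: e_ss = 1/(1+K_pos) = 1/12.61 = 0.0793.

0.0793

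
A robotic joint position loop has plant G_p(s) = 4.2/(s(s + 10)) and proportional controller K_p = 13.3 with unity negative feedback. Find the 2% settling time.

From 1 + K_pG_p(s) = 0: s² + 10s + 55.86 = 0 ⇒ ω_n = 7.474, ζ = 0.669.
2% settling time T_s ≈ 4/(ζω_n) = 4/5 = 0.8 s.

T_s ≈ 0.8 s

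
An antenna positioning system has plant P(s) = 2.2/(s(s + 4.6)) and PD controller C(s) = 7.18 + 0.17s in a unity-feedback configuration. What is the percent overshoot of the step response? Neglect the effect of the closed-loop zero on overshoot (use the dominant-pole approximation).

8.04%

Forward path: (7.18 + 0.17s)·2.2/(s(s+4.6)). The closed-loop characteristic equation is s² + (4.6 + 2.2·0.17)s + 2.2·7.18 = 0.
That is s² + 4.974s + 15.8 = 0, so ω_n = 3.974 rad/s and ζ = 4.974/(2·3.974) = 0.6258.
%OS = 100·exp(−πζ/√(1−ζ²)) = 8.04%.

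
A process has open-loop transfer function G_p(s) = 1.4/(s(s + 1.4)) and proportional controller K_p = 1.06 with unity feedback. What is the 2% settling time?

T_s ≈ 5.71 s

Closed-loop characteristic equation: s² + 1.4s + 1.484 = 0, so ω_n = 1.218 rad/s and ζ = 1.4/(2·1.218) = 0.5746.
2% settling time T_s ≈ 4/(ζω_n) = 4/0.7 = 5.71 s.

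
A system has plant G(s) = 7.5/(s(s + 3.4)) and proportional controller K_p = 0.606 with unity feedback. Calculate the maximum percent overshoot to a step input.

The closed-loop denominator s² + 3.4s + 4.545 gives ω_n = √4.545 = 2.132 and ζ = 3.4/(2ω_n) = 0.7974.
%OS = 100·exp(−πζ/√(1−ζ²)) = 100·exp(−π·0.7974/√0.3641) = 1.57%.

1.57%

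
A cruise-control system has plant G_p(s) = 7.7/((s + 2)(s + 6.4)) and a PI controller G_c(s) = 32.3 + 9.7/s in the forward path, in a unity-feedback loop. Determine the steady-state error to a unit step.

The open loop G_c(s)G_p(s) has a pole at the origin (type 1), so the static position error constant is infinite and e_ss = 1/(1+∞) = 0.

0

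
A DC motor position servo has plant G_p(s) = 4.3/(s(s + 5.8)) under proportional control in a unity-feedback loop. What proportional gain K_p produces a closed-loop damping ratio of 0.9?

Closed-loop characteristic equation: s² + 5.8s + K_p·4.3 = 0.
So ω_n = √(4.3K_p) and 2ζω_n = 5.8, giving ζ = 5.8/(2√(4.3K_p)).
Setting ζ = 0.9: √(4.3K_p) = 5.8/(2·0.9) = 3.222, so K_p = 10.38/4.3 = 2.41.

K_p = 2.41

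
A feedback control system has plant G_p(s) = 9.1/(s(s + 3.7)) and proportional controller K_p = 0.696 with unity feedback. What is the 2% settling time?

T_s ≈ 2.16 s

Closed-loop characteristic equation: s² + 3.7s + 6.334 = 0, so ω_n = 2.517 rad/s and ζ = 3.7/(2·2.517) = 0.7351.
2% settling time T_s ≈ 4/(ζω_n) = 4/1.85 = 2.16 s.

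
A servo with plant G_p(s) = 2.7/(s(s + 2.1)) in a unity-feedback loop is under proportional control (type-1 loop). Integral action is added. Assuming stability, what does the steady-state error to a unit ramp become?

The integrator raises the loop to type 2, so K_v → ∞ and e_ss to a ramp is zero.

0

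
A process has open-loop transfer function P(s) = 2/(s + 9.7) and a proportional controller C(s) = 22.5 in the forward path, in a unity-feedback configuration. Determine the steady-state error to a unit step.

0.177

The loop is type 0. Static position error constant K_pos = C(0)·P(0) = 22.5·0.2062 = 4.639.
Steady-state error to a unit step: e_ss = 1/(1+K_pos) = 1/5.639 = 0.177.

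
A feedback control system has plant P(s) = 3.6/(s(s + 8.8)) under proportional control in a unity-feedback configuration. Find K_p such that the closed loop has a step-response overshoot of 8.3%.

K_p = 13.9

From %OS = 100·exp(−πζ/√(1−ζ²)) = 8.3%, ζ = −ln(0.083)/√(π²+ln²(0.083)) = 0.621.
Characteristic equation s² + 8.8s + 3.6K_p = 0 gives ζ = 8.8/(2√(3.6K_p)).
Setting ζ = 0.621: √(3.6K_p) = 8.8/(2·0.621) = 7.086, so K_p = 50.21/3.6 = 13.9.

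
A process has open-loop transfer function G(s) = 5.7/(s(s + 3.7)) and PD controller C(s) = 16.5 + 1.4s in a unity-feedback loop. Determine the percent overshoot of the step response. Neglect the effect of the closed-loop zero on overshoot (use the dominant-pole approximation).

Forward path: (16.5 + 1.4s)·5.7/(s(s+3.7)). The closed-loop characteristic equation is s² + (3.7 + 5.7·1.4)s + 5.7·16.5 = 0.
That is s² + 11.68s + 94.05 = 0, so ω_n = 9.698 rad/s and ζ = 11.68/(2·9.698) = 0.6022.
%OS = 100·exp(−πζ/√(1−ζ²)) = 9.35%.

9.35%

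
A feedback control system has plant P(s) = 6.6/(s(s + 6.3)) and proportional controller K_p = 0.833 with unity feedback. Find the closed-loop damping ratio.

The closed-loop denominator is s(s+6.3) + 0.833·6.6 = s² + 6.3s + 5.498.
So ω_n² = 5.498 ⇒ ω_n = 2.345 rad/s, and ζ = 6.3/(2ω_n) = 1.34.

ζ = 1.34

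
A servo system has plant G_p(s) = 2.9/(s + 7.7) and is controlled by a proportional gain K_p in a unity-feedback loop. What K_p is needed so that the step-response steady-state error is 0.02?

Steady-state error for a unit step on this type-0 loop is 1/(1 + K_p·G_p(0)).
G_p(0) = 0.3766. Require 1/(1 + K_p·0.3766) = 0.02, so 1 + 0.3766·K_p = 50.
K_p = (50 − 1)/0.3766 = 130.

K_p = 130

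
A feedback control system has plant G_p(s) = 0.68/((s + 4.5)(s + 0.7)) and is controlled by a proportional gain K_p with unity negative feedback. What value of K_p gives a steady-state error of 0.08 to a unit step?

K_p = 53.3

The loop is type 0, so e_ss(step) = 1/(1 + K_pos) with K_pos = K_p·G_p(0).
G_p(0) = 0.2159. Require 1/(1 + K_p·0.2159) = 0.08, so 1 + 0.2159·K_p = 12.5.
K_p = (12.5 − 1)/0.2159 = 53.3.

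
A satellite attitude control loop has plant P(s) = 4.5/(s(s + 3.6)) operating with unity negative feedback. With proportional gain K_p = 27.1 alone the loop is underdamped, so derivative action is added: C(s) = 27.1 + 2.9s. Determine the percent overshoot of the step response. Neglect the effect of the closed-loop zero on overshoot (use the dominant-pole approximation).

2.72%

Forward path: (27.1 + 2.9s)·4.5/(s(s+3.6)). The closed-loop characteristic equation is s² + (3.6 + 4.5·2.9)s + 4.5·27.1 = 0.
That is s² + 16.65s + 122 = 0, so ω_n = 11.04 rad/s and ζ = 16.65/(2·11.04) = 0.7539.
%OS = 100·exp(−πζ/√(1−ζ²)) = 2.72%.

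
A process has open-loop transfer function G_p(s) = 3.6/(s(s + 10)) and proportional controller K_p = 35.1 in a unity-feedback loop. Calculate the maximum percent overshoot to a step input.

21%

Closed-loop characteristic equation: s² + 10s + 126.4 = 0, so ω_n = 11.24 rad/s and ζ = 10/(2·11.24) = 0.4448.
%OS = 100·exp(−πζ/√(1−ζ²)) = 100·exp(−π·0.4448/√0.8022) = 21%.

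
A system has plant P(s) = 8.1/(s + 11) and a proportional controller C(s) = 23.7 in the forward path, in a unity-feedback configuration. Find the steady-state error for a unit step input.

The loop is type 0. Static position error constant K_pos = C(0)·P(0) = 23.7·0.7364 = 17.45.
Steady-state error to a unit step: e_ss = 1/(1+K_pos) = 1/18.45 = 0.0542.

0.0542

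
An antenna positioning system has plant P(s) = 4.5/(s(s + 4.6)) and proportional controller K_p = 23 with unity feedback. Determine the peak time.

T_p = 0.317 s

Closed-loop characteristic equation: s² + 4.6s + 103.5 = 0, so ω_n = 10.17 rad/s and ζ = 4.6/(2·10.17) = 0.2261.
Damped frequency ω_d = ω_n√(1−ζ²) = 9.91 rad/s, so peak time T_p = π/ω_d = 0.317 s.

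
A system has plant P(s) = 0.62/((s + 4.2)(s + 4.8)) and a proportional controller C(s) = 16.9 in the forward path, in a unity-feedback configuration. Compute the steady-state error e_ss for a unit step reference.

The loop is type 0. Static position error constant K_pos = C(0)·P(0) = 16.9·0.03075 = 0.5197.
Steady-state error to a unit step: e_ss = 1/(1+K_pos) = 1/1.52 = 0.658.

0.658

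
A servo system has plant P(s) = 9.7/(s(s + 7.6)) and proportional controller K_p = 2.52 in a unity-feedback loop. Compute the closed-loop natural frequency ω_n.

The closed-loop denominator is s(s+7.6) + 2.52·9.7 = s² + 7.6s + 24.44.
So ω_n² = 24.44 ⇒ ω_n = 4.944 rad/s, and ζ = 7.6/(2ω_n) = 0.769.

ω_n = 4.94 rad/s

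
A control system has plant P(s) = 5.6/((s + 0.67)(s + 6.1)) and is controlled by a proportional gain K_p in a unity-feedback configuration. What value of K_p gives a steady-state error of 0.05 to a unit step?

For a type-0 loop with proportional control, e_ss = 1/(1 + K_p·P(0)).
P(0) = 1.37. Require 1/(1 + K_p·1.37) = 0.05, so 1 + 1.37·K_p = 20.
K_p = (20 − 1)/1.37 = 13.9.

K_p = 13.9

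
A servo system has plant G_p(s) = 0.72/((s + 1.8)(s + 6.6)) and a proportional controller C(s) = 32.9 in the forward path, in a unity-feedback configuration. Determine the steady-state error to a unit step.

0.334

The loop is type 0. Static position error constant K_pos = C(0)·G_p(0) = 32.9·0.06061 = 1.994.
Steady-state error to a unit step: e_ss = 1/(1+K_pos) = 1/2.994 = 0.334.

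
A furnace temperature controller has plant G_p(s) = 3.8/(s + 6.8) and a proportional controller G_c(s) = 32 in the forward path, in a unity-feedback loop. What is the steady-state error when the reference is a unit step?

0.053

The loop is type 0. Static position error constant K_pos = G_c(0)·G_p(0) = 32·0.5588 = 17.88.
Steady-state error to a unit step: e_ss = 1/(1+K_pos) = 1/18.88 = 0.053.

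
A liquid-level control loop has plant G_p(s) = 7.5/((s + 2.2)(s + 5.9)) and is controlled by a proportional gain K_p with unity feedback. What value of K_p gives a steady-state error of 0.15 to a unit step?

K_p = 9.81

The loop is type 0, so e_ss(step) = 1/(1 + K_pos) with K_pos = K_p·G_p(0).
G_p(0) = 0.5778. Require 1/(1 + K_p·0.5778) = 0.15, so 1 + 0.5778·K_p = 6.667.
K_p = (6.667 − 1)/0.5778 = 9.81.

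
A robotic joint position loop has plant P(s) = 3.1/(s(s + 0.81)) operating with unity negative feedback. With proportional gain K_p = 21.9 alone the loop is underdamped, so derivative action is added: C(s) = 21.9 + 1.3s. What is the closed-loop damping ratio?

Forward path: (21.9 + 1.3s)·3.1/(s(s+0.81)). The closed-loop characteristic equation is s² + (0.81 + 3.1·1.3)s + 3.1·21.9 = 0.
That is s² + 4.84s + 67.89 = 0, so ω_n = 8.24 rad/s and ζ = 4.84/(2·8.24) = 0.2937.

ζ = 0.294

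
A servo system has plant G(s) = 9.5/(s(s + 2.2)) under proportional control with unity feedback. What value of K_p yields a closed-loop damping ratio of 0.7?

Closed-loop characteristic equation: s² + 2.2s + K_p·9.5 = 0.
So ω_n = √(9.5K_p) and 2ζω_n = 2.2, giving ζ = 2.2/(2√(9.5K_p)).
Setting ζ = 0.7: √(9.5K_p) = 2.2/(2·0.7) = 1.571, so K_p = 2.469/9.5 = 0.26.

K_p = 0.26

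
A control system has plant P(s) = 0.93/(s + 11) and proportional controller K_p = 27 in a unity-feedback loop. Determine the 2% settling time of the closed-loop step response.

T_s ≈ 0.111 s

Closed-loop transfer function: T(s) = K_p·P(s)/(1 + K_p·P(s)) = 25.11/(s + 11 + 25.11) = 25.11/(s + 36.11).
Time constant τ = 1/36.11 = 0.02769 s, so the 2% settling time is about 4τ = 0.111 s.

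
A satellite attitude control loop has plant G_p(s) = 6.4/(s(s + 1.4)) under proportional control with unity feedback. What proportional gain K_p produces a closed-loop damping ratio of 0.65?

K_p = 0.181

Closed-loop characteristic equation: s² + 1.4s + K_p·6.4 = 0.
So ω_n = √(6.4K_p) and 2ζω_n = 1.4, giving ζ = 1.4/(2√(6.4K_p)).
Setting ζ = 0.65: √(6.4K_p) = 1.4/(2·0.65) = 1.077, so K_p = 1.16/6.4 = 0.181.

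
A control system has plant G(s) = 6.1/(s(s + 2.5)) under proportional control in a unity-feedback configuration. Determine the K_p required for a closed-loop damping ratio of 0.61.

K_p = 0.688

Closed-loop characteristic equation: s² + 2.5s + K_p·6.1 = 0.
So ω_n = √(6.1K_p) and 2ζω_n = 2.5, giving ζ = 2.5/(2√(6.1K_p)).
Setting ζ = 0.61: √(6.1K_p) = 2.5/(2·0.61) = 2.049, so K_p = 4.199/6.1 = 0.688.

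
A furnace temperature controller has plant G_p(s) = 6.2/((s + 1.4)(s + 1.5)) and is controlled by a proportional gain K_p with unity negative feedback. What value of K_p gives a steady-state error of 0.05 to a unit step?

Steady-state error for a unit step on this type-0 loop is 1/(1 + K_p·G_p(0)).
G_p(0) = 2.952. Require 1/(1 + K_p·2.952) = 0.05, so 1 + 2.952·K_p = 20.
K_p = (20 − 1)/2.952 = 6.44.

K_p = 6.44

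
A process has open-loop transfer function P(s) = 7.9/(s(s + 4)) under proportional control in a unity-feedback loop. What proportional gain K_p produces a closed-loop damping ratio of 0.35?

K_p = 4.13

Closed-loop characteristic equation: s² + 4s + K_p·7.9 = 0.
So ω_n = √(7.9K_p) and 2ζω_n = 4, giving ζ = 4/(2√(7.9K_p)).
Setting ζ = 0.35: √(7.9K_p) = 4/(2·0.35) = 5.714, so K_p = 32.65/7.9 = 4.13.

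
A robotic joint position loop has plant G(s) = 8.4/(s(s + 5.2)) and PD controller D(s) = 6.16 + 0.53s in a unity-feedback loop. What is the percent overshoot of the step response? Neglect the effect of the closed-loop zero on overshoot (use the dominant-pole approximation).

5.83%

Forward path: (6.16 + 0.53s)·8.4/(s(s+5.2)). The closed-loop characteristic equation is s² + (5.2 + 8.4·0.53)s + 8.4·6.16 = 0.
That is s² + 9.652s + 51.74 = 0, so ω_n = 7.193 rad/s and ζ = 9.652/(2·7.193) = 0.6709.
%OS = 100·exp(−πζ/√(1−ζ²)) = 5.83%.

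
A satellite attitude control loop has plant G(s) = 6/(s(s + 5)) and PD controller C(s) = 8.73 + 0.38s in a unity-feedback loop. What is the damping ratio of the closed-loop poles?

ζ = 0.503

Forward path: (8.73 + 0.38s)·6/(s(s+5)). The closed-loop characteristic equation is s² + (5 + 6·0.38)s + 6·8.73 = 0.
That is s² + 7.28s + 52.38 = 0, so ω_n = 7.237 rad/s and ζ = 7.28/(2·7.237) = 0.5029.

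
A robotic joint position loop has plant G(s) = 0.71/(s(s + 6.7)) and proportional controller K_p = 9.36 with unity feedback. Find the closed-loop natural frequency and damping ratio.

ω_n = 2.58 rad/s, ζ = 1.3

The closed-loop denominator is s(s+6.7) + 9.36·0.71 = s² + 6.7s + 6.646.
Matching s² + 2ζω_n s + ω_n²: ω_n = √6.646 = 2.578 rad/s and 2ζω_n = 6.7, so ζ = 6.7/(2·2.578) = 1.3.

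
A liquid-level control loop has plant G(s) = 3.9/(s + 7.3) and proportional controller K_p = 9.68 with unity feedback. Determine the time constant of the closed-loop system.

τ = 0.0222 s

Closed-loop transfer function: T(s) = K_p·G(s)/(1 + K_p·G(s)) = 37.75/(s + 7.3 + 37.75) = 37.75/(s + 45.05).
Time constant τ = 1/45.05 = 0.0222 s.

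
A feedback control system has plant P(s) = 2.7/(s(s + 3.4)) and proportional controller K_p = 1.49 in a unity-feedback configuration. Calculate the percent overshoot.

0.662%

Closed-loop characteristic equation: s² + 3.4s + 4.023 = 0, so ω_n = 2.006 rad/s and ζ = 3.4/(2·2.006) = 0.8476.
%OS = 100·exp(−πζ/√(1−ζ²)) = 100·exp(−π·0.8476/√0.2816) = 0.662%.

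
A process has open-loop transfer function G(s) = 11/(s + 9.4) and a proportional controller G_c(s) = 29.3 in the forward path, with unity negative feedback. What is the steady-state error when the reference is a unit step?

0.0283

The loop is type 0. Static position error constant K_pos = G_c(0)·G(0) = 29.3·1.17 = 34.29.
Steady-state error to a unit step: e_ss = 1/(1+K_pos) = 1/35.29 = 0.0283.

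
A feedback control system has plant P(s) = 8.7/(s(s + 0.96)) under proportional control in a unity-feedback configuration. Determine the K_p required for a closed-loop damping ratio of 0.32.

Closed-loop characteristic equation: s² + 0.96s + K_p·8.7 = 0.
So ω_n = √(8.7K_p) and 2ζω_n = 0.96, giving ζ = 0.96/(2√(8.7K_p)).
Setting ζ = 0.32: √(8.7K_p) = 0.96/(2·0.32) = 1.5, so K_p = 2.25/8.7 = 0.259.

K_p = 0.259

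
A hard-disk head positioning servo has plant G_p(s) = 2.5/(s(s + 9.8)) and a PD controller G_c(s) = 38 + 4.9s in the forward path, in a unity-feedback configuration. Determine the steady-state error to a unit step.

The open loop G_c(s)G_p(s) has a pole at the origin (type 1), so the static position error constant is infinite and e_ss = 1/(1+∞) = 0.

0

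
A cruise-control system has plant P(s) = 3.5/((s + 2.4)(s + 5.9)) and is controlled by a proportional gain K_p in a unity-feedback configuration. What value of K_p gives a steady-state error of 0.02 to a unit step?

For a type-0 loop with proportional control, e_ss = 1/(1 + K_p·P(0)).
P(0) = 0.2472. Require 1/(1 + K_p·0.2472) = 0.02, so 1 + 0.2472·K_p = 50.
K_p = (50 − 1)/0.2472 = 198.

K_p = 198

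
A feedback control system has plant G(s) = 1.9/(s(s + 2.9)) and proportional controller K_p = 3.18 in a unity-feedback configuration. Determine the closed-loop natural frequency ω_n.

1 + K_p·G(s) = 0 gives s² + 2.9s + 6.042 = 0.
So ω_n² = 6.042 ⇒ ω_n = 2.458 rad/s, and ζ = 2.9/(2ω_n) = 0.59.

ω_n = 2.46 rad/s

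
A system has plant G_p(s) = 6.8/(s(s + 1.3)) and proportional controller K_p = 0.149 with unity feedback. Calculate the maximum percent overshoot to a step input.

7.02%

Closed-loop characteristic equation: s² + 1.3s + 1.013 = 0, so ω_n = 1.007 rad/s and ζ = 1.3/(2·1.007) = 0.6458.
%OS = 100·exp(−πζ/√(1−ζ²)) = 100·exp(−π·0.6458/√0.583) = 7.02%.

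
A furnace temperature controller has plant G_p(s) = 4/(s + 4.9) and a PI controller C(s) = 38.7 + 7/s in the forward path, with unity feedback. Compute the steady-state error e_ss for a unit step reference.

0

The open loop C(s)G_p(s) has a pole at the origin (type 1), so the static position error constant is infinite and e_ss = 1/(1+∞) = 0.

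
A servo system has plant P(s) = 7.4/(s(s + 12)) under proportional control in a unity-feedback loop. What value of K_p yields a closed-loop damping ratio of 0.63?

Closed-loop characteristic equation: s² + 12s + K_p·7.4 = 0.
So ω_n = √(7.4K_p) and 2ζω_n = 12, giving ζ = 12/(2√(7.4K_p)).
Setting ζ = 0.63: √(7.4K_p) = 12/(2·0.63) = 9.524, so K_p = 90.7/7.4 = 12.3.

K_p = 12.3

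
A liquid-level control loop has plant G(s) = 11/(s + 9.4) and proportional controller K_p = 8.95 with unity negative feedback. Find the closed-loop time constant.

τ = 0.00927 s

Closed-loop transfer function: T(s) = K_p·G(s)/(1 + K_p·G(s)) = 98.45/(s + 9.4 + 98.45) = 98.45/(s + 107.8).
Time constant τ = 1/107.8 = 0.00927 s.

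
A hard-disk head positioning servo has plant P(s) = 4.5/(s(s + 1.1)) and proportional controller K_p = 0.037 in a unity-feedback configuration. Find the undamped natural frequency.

ω_n = 0.408 rad/s

1 + K_p·P(s) = 0 gives s² + 1.1s + 0.1665 = 0.
Matching s² + 2ζω_n s + ω_n²: ω_n = √0.1665 = 0.408 rad/s and 2ζω_n = 1.1, so ζ = 1.1/(2·0.408) = 1.35.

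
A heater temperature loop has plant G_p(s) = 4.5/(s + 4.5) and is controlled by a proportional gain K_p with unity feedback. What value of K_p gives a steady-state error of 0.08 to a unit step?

Steady-state error for a unit step on this type-0 loop is 1/(1 + K_p·G_p(0)).
G_p(0) = 1. Require 1/(1 + K_p·1) = 0.08, so 1 + 1·K_p = 12.5.
K_p = (12.5 − 1)/1 = 11.5.

K_p = 11.5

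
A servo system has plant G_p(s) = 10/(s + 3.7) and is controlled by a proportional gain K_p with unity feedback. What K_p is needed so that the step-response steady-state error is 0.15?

For a type-0 loop with proportional control, e_ss = 1/(1 + K_p·G_p(0)).
G_p(0) = 2.703. Require 1/(1 + K_p·2.703) = 0.15, so 1 + 2.703·K_p = 6.667.
K_p = (6.667 − 1)/2.703 = 2.1.

K_p = 2.1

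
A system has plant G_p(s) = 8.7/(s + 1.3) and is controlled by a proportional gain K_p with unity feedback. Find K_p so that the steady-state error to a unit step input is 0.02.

Steady-state error for a unit step on this type-0 loop is 1/(1 + K_p·G_p(0)).
G_p(0) = 6.692. Require 1/(1 + K_p·6.692) = 0.02, so 1 + 6.692·K_p = 50.
K_p = (50 − 1)/6.692 = 7.32.

K_p = 7.32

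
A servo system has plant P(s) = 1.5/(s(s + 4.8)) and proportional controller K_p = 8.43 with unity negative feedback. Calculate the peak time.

T_p = 1.2 s

The closed-loop denominator s² + 4.8s + 12.64 gives ω_n = √12.64 = 3.556 and ζ = 4.8/(2ω_n) = 0.6749.
Damped frequency ω_d = ω_n√(1−ζ²) = 2.624 rad/s, so peak time T_p = π/ω_d = 1.2 s.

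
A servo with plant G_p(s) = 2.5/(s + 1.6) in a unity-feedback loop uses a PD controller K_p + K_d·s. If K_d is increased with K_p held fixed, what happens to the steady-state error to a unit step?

unchanged

At s = 0 the derivative term contributes nothing: C(0) = K_p regardless of K_d, so K_pos = K_p·G_p(0) and e_ss are unchanged.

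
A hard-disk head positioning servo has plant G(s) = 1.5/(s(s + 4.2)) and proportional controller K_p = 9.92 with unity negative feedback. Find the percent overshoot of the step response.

13%

The closed-loop denominator s² + 4.2s + 14.88 gives ω_n = √14.88 = 3.857 and ζ = 4.2/(2ω_n) = 0.5444.
%OS = 100·exp(−πζ/√(1−ζ²)) = 100·exp(−π·0.5444/√0.7036) = 13%.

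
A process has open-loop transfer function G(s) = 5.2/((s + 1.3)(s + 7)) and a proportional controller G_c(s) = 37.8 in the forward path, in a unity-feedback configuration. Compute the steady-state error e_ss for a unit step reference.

The loop is type 0. Static position error constant K_pos = G_c(0)·G(0) = 37.8·0.5714 = 21.6.
Steady-state error to a unit step: e_ss = 1/(1+K_pos) = 1/22.6 = 0.0442.

0.0442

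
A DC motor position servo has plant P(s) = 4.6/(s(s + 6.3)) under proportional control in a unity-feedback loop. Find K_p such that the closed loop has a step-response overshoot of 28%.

From %OS = 100·exp(−πζ/√(1−ζ²)) = 28%, ζ = −ln(0.28)/√(π²+ln²(0.28)) = 0.3755.
Characteristic equation s² + 6.3s + 4.6K_p = 0 gives ζ = 6.3/(2√(4.6K_p)).
Setting ζ = 0.3755: √(4.6K_p) = 6.3/(2·0.3755) = 8.388, so K_p = 70.36/4.6 = 15.3.

K_p = 15.3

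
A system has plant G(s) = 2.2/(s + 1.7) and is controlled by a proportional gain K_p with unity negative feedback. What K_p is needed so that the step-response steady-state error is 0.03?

K_p = 25

For a type-0 loop with proportional control, e_ss = 1/(1 + K_p·G(0)).
G(0) = 1.294. Require 1/(1 + K_p·1.294) = 0.03, so 1 + 1.294·K_p = 33.33.
K_p = (33.33 − 1)/1.294 = 25.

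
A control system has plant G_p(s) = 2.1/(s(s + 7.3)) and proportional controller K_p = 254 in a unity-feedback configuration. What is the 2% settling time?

T_s ≈ 1.1 s

The closed-loop denominator s² + 7.3s + 533.4 gives ω_n = √533.4 = 23.1 and ζ = 7.3/(2ω_n) = 0.158.
2% settling time T_s ≈ 4/(ζω_n) = 4/3.65 = 1.1 s.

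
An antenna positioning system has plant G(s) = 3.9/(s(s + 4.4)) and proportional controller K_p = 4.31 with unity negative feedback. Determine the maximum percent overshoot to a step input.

13.6%

Closed-loop characteristic equation: s² + 4.4s + 16.81 = 0, so ω_n = 4.1 rad/s and ζ = 4.4/(2·4.1) = 0.5366.
%OS = 100·exp(−πζ/√(1−ζ²)) = 100·exp(−π·0.5366/√0.7121) = 13.6%.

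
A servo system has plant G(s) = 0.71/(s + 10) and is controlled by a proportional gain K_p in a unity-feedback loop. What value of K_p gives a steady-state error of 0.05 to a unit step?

K_p = 268

Steady-state error for a unit step on this type-0 loop is 1/(1 + K_p·G(0)).
G(0) = 0.071. Require 1/(1 + K_p·0.071) = 0.05, so 1 + 0.071·K_p = 20.
K_p = (20 − 1)/0.071 = 268.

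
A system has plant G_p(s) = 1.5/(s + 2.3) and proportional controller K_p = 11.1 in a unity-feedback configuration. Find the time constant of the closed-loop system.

Closed-loop transfer function: T(s) = K_p·G_p(s)/(1 + K_p·G_p(s)) = 16.65/(s + 2.3 + 16.65) = 16.65/(s + 18.95).
Time constant τ = 1/18.95 = 0.0528 s.

τ = 0.0528 s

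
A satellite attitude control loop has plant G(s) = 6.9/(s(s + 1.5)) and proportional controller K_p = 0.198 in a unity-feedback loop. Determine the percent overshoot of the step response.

Closed-loop characteristic equation: s² + 1.5s + 1.366 = 0, so ω_n = 1.169 rad/s and ζ = 1.5/(2·1.169) = 0.6417.
%OS = 100·exp(−πζ/√(1−ζ²)) = 100·exp(−π·0.6417/√0.5883) = 7.22%.

7.22%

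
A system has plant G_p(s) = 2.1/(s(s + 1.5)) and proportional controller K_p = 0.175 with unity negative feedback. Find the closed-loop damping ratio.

With unity feedback the closed-loop characteristic equation is s² + 1.5s + 0.175·2.1 = s² + 1.5s + 0.3675 = 0.
So ω_n² = 0.3675 ⇒ ω_n = 0.6062 rad/s, and ζ = 1.5/(2ω_n) = 1.24.

ζ = 1.24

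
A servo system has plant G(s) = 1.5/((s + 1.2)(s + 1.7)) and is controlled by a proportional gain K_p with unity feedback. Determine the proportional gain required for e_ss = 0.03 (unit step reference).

K_p = 44

For a type-0 loop with proportional control, e_ss = 1/(1 + K_p·G(0)).
G(0) = 0.7353. Require 1/(1 + K_p·0.7353) = 0.03, so 1 + 0.7353·K_p = 33.33.
K_p = (33.33 − 1)/0.7353 = 44.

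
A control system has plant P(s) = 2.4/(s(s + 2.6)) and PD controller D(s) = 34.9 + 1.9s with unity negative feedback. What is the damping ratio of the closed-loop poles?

Forward path: (34.9 + 1.9s)·2.4/(s(s+2.6)). The closed-loop characteristic equation is s² + (2.6 + 2.4·1.9)s + 2.4·34.9 = 0.
That is s² + 7.16s + 83.76 = 0, so ω_n = 9.152 rad/s and ζ = 7.16/(2·9.152) = 0.3912.

ζ = 0.391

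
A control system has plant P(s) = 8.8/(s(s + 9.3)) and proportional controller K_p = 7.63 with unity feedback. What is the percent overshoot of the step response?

The closed-loop denominator s² + 9.3s + 67.14 gives ω_n = √67.14 = 8.194 and ζ = 9.3/(2ω_n) = 0.5675.
%OS = 100·exp(−πζ/√(1−ζ²)) = 100·exp(−π·0.5675/√0.678) = 11.5%.

11.5%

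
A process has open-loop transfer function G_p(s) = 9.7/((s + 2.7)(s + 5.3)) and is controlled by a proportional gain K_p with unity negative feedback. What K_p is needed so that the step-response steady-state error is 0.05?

K_p = 28

The loop is type 0, so e_ss(step) = 1/(1 + K_pos) with K_pos = K_p·G_p(0).
G_p(0) = 0.6778. Require 1/(1 + K_p·0.6778) = 0.05, so 1 + 0.6778·K_p = 20.
K_p = (20 − 1)/0.6778 = 28.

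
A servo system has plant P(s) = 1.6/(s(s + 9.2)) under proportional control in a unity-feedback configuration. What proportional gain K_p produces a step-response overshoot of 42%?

K_p = 187

From %OS = 100·exp(−πζ/√(1−ζ²)) = 42%, ζ = −ln(0.42)/√(π²+ln²(0.42)) = 0.2662.
Characteristic equation s² + 9.2s + 1.6K_p = 0 gives ζ = 9.2/(2√(1.6K_p)).
Setting ζ = 0.2662: √(1.6K_p) = 9.2/(2·0.2662) = 17.28, so K_p = 298.7/1.6 = 187.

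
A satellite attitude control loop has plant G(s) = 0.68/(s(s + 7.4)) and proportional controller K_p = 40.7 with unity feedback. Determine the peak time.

Closed-loop characteristic equation: s² + 7.4s + 27.68 = 0, so ω_n = 5.261 rad/s and ζ = 7.4/(2·5.261) = 0.7033.
Damped frequency ω_d = ω_n√(1−ζ²) = 3.74 rad/s, so peak time T_p = π/ω_d = 0.84 s.

T_p = 0.84 s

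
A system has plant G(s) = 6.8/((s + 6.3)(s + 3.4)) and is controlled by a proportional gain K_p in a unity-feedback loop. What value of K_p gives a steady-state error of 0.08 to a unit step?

K_p = 36.2

The loop is type 0, so e_ss(step) = 1/(1 + K_pos) with K_pos = K_p·G(0).
G(0) = 0.3175. Require 1/(1 + K_p·0.3175) = 0.08, so 1 + 0.3175·K_p = 12.5.
K_p = (12.5 − 1)/0.3175 = 36.2.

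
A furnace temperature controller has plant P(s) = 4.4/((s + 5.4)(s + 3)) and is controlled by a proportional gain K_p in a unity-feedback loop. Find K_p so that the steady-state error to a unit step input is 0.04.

K_p = 88.4

The loop is type 0, so e_ss(step) = 1/(1 + K_pos) with K_pos = K_p·P(0).
P(0) = 0.2716. Require 1/(1 + K_p·0.2716) = 0.04, so 1 + 0.2716·K_p = 25.
K_p = (25 − 1)/0.2716 = 88.4.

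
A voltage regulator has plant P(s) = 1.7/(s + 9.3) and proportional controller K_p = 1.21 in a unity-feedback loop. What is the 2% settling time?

T_s ≈ 0.352 s

Closed-loop transfer function: T(s) = K_p·P(s)/(1 + K_p·P(s)) = 2.057/(s + 9.3 + 2.057) = 2.057/(s + 11.36).
Time constant τ = 1/11.36 = 0.08805 s, so the 2% settling time is about 4τ = 0.352 s.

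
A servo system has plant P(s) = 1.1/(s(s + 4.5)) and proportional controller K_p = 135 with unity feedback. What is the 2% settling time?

From 1 + K_pP(s) = 0: s² + 4.5s + 148.5 = 0 ⇒ ω_n = 12.19, ζ = 0.1846.
2% settling time T_s ≈ 4/(ζω_n) = 4/2.25 = 1.78 s.

T_s ≈ 1.78 s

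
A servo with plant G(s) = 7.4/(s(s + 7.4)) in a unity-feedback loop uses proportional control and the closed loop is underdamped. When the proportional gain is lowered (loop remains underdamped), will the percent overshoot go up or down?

decrease

ζ = 7.4/(2√(7.4K_p)) rises as K_p falls; higher damping means less overshoot.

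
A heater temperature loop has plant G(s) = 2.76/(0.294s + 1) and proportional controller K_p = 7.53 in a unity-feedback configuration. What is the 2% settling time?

Closed loop: T(s) = K_p·G/(1+K_p·G) = 20.78/(0.294s + 1 + 20.78), with pole at s = −(1 + 20.78)/0.294 = −74.09.
τ = 1/74.09 = 0.0135 s, so 2% settling time ≈ 4τ = 0.054 s.

T_s ≈ 0.054 s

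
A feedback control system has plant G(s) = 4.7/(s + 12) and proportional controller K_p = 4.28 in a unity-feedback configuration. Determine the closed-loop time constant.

Closed-loop transfer function: T(s) = K_p·G(s)/(1 + K_p·G(s)) = 20.12/(s + 12 + 20.12) = 20.12/(s + 32.12).
Time constant τ = 1/32.12 = 0.0311 s.

τ = 0.0311 s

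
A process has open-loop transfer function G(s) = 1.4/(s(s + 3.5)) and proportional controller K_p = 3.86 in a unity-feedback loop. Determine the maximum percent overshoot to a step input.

2.75%

Closed-loop characteristic equation: s² + 3.5s + 5.404 = 0, so ω_n = 2.325 rad/s and ζ = 3.5/(2·2.325) = 0.7528.
%OS = 100·exp(−πζ/√(1−ζ²)) = 100·exp(−π·0.7528/√0.4333) = 2.75%.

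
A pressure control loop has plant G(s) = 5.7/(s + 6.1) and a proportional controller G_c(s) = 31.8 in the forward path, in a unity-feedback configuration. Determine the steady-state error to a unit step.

0.0326

The loop is type 0. Static position error constant K_pos = G_c(0)·G(0) = 31.8·0.9344 = 29.71.
Steady-state error to a unit step: e_ss = 1/(1+K_pos) = 1/30.71 = 0.0326.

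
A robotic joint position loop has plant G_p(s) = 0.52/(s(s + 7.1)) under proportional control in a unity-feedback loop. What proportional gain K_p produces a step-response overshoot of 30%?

K_p = 189

From %OS = 100·exp(−πζ/√(1−ζ²)) = 30%, ζ = −ln(0.3)/√(π²+ln²(0.3)) = 0.3579.
Characteristic equation s² + 7.1s + 0.52K_p = 0 gives ζ = 7.1/(2√(0.52K_p)).
Setting ζ = 0.3579: √(0.52K_p) = 7.1/(2·0.3579) = 9.92, so K_p = 98.41/0.52 = 189.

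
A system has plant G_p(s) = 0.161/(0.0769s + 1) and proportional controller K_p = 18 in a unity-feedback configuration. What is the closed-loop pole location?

s = -50.69

Closed loop: T(s) = K_p·G_p/(1+K_p·G_p) = 2.898/(0.0769s + 1 + 2.898), with pole at s = −(1 + 2.898)/0.0769 = −50.69.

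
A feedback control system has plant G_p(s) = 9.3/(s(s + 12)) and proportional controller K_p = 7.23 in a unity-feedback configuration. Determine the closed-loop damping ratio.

With unity feedback the closed-loop characteristic equation is s² + 12s + 7.23·9.3 = s² + 12s + 67.24 = 0.
Matching s² + 2ζω_n s + ω_n²: ω_n = √67.24 = 8.2 rad/s and 2ζω_n = 12, so ζ = 12/(2·8.2) = 0.732.

ζ = 0.732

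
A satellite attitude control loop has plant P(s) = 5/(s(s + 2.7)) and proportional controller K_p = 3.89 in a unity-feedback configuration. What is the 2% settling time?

From 1 + K_pP(s) = 0: s² + 2.7s + 19.45 = 0 ⇒ ω_n = 4.41, ζ = 0.3061.
2% settling time T_s ≈ 4/(ζω_n) = 4/1.35 = 2.96 s.

T_s ≈ 2.96 s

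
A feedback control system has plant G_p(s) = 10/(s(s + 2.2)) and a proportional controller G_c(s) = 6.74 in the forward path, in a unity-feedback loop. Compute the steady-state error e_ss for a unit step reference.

0

The open loop G_c(s)G_p(s) has a pole at the origin (type 1), so the static position error constant is infinite and e_ss = 1/(1+∞) = 0.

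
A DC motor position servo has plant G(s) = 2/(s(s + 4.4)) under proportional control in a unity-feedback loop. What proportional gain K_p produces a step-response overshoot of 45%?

From %OS = 100·exp(−πζ/√(1−ζ²)) = 45%, ζ = −ln(0.45)/√(π²+ln²(0.45)) = 0.2463.
Characteristic equation s² + 4.4s + 2K_p = 0 gives ζ = 4.4/(2√(2K_p)).
Setting ζ = 0.2463: √(2K_p) = 4.4/(2·0.2463) = 8.931, so K_p = 79.76/2 = 39.9.

K_p = 39.9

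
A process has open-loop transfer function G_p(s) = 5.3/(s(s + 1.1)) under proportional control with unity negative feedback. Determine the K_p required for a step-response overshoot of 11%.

From %OS = 100·exp(−πζ/√(1−ζ²)) = 11%, ζ = −ln(0.11)/√(π²+ln²(0.11)) = 0.5749.
Characteristic equation s² + 1.1s + 5.3K_p = 0 gives ζ = 1.1/(2√(5.3K_p)).
Setting ζ = 0.5749: √(5.3K_p) = 1.1/(2·0.5749) = 0.9567, so K_p = 0.9153/5.3 = 0.173.

K_p = 0.173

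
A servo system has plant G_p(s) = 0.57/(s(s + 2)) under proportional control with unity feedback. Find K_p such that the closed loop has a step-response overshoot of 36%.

K_p = 18.3

From %OS = 100·exp(−πζ/√(1−ζ²)) = 36%, ζ = −ln(0.36)/√(π²+ln²(0.36)) = 0.3093.
Characteristic equation s² + 2s + 0.57K_p = 0 gives ζ = 2/(2√(0.57K_p)).
Setting ζ = 0.3093: √(0.57K_p) = 2/(2·0.3093) = 3.234, so K_p = 10.46/0.57 = 18.3.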